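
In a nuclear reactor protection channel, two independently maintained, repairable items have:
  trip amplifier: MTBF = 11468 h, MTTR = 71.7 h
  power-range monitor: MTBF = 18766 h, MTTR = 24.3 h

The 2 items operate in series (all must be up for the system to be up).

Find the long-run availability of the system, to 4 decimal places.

A(trip amplifier) = MTBF/(MTBF+MTTR) = 11468/(11468+71.7) = 0.993787
A(power-range monitor) = MTBF/(MTBF+MTTR) = 18766/(18766+24.3) = 0.998707
Series availability: 0.993787 × 0.998707 = 0.9925

0.9925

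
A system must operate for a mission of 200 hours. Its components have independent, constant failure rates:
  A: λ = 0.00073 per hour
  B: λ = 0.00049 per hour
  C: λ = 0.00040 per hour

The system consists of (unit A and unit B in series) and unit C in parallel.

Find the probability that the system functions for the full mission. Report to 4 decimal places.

0.9834

R(A) = exp(−0.00073 × 200) = 0.864158
R(B) = exp(−0.00049 × 200) = 0.906649
R(C) = exp(−0.00040 × 200) = 0.923116
Series (A and B): 0.864158 × 0.906649 = 0.783488
Parallel ([0.783488] and C): 1 − (1 − 0.783488)(1 − 0.923116) = 0.9834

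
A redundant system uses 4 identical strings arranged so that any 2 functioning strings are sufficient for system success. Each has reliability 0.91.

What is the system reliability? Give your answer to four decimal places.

0.9973

R = Σ_{i=2}^{4} C(4,i) p^i (1−p)^{4−i} with p = 0.91
C(4,2)·0.91^2·0.09^2 = 0.040246
C(4,3)·0.91^3·0.09^1 = 0.271286
C(4,4)·0.91^4·0.09^0 = 0.685750
Sum = 0.9973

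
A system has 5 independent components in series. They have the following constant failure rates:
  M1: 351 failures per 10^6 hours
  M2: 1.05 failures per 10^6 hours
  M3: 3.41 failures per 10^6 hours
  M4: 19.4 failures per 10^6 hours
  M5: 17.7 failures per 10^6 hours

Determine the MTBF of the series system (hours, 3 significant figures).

Series of exponential components: λ_sys = Σ λ_i
λ_sys = 0.000351 + 0.00000105 + 0.00000341 + 0.0000194 + 0.0000177 = 3.9256e-04 /h
MTBF = 1 / λ_sys = 2550 h

2550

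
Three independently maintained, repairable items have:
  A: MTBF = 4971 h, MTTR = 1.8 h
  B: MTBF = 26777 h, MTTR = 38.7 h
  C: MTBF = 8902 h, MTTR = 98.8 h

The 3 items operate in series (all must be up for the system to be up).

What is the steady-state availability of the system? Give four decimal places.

0.9872

A(A) = MTBF/(MTBF+MTTR) = 4971/(4971+1.8) = 0.999638
A(B) = MTBF/(MTBF+MTTR) = 26777/(26777+38.7) = 0.998557
A(C) = MTBF/(MTBF+MTTR) = 8902/(8902+98.8) = 0.989023
Series availability: 0.999638 × 0.998557 × 0.989023 = 0.9872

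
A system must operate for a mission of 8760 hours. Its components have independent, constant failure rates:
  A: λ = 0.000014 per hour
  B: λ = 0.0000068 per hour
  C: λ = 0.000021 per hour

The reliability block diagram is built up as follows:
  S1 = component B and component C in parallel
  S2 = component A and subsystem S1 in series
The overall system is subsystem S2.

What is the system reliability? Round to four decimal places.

0.8760

R(A) = exp(−0.000014 × 8760) = 0.884582
R(B) = exp(−0.0000068 × 8760) = 0.942171
R(C) = exp(−0.000021 × 8760) = 0.831969
Parallel (B and C): 1 − (1 − 0.942171)(1 − 0.831969) = 0.990283
Series (A and [0.990283]): 0.884582 × 0.990283 = 0.8760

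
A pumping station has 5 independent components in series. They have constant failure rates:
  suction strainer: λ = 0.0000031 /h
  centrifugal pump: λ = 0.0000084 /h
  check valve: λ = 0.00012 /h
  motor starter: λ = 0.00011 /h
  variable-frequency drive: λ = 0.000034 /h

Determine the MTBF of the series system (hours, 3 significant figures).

3630

Series of exponential components: λ_sys = Σ λ_i
λ_sys = 0.0000031 + 0.0000084 + 0.00012 + 0.00011 + 0.000034 = 2.7550e-04 /h
MTBF = 1 / λ_sys = 3630 h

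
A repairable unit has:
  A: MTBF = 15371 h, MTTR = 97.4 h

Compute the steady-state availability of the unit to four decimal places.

A(A) = MTBF/(MTBF+MTTR) = 15371/(15371+97.4) = 0.9937

0.9937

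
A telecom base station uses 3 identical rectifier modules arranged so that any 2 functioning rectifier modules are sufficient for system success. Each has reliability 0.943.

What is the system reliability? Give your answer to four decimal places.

0.9906

R = Σ_{i=2}^{3} C(3,i) p^i (1−p)^{3−i} with p = 0.943
C(3,2)·0.943^2·0.057^1 = 0.152062
C(3,3)·0.943^3·0.057^0 = 0.838562
Sum = 0.9906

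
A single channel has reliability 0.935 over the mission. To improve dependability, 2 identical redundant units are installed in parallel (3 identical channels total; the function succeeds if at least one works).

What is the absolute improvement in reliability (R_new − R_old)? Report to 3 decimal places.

0.065

R_before = 0.935
R_after = 1 − (1 − 0.935)^3 = 1.000
ΔR = 1.000 − 0.935 = 0.065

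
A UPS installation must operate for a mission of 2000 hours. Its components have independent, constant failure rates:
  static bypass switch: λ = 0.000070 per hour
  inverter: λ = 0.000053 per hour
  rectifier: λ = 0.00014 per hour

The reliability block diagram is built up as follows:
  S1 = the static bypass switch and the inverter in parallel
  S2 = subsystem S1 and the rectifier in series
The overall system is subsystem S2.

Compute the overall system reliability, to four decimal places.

R(static bypass switch) = exp(−0.000070 × 2000) = 0.869358
R(inverter) = exp(−0.000053 × 2000) = 0.899425
R(rectifier) = exp(−0.00014 × 2000) = 0.755784
Parallel (static bypass switch and inverter): 1 − (1 − 0.869358)(1 − 0.899425) = 0.986861
Series ([0.986861] and rectifier): 0.986861 × 0.755784 = 0.7459

0.7459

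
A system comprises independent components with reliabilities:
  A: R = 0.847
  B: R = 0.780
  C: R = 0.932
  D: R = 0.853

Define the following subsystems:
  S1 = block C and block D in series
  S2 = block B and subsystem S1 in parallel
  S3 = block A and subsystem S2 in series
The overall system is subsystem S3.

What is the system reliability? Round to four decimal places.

0.8088

Series (C and D): 0.932000 × 0.853000 = 0.794996
Parallel (B and [0.794996]): 1 − (1 − 0.780000)(1 − 0.794996) = 0.954899
Series (A and [0.954899]): 0.847000 × 0.954899 = 0.8088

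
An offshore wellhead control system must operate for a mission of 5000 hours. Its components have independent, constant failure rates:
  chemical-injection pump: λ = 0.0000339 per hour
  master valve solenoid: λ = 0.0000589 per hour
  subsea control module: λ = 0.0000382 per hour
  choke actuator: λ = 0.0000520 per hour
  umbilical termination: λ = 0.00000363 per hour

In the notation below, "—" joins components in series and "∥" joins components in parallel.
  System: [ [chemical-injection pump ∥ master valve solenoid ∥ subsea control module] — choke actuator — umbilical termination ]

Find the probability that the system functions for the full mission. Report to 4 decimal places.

0.7519

R(chemical-injection pump) = exp(−0.0000339 × 5000) = 0.844087
R(master valve solenoid) = exp(−0.0000589 × 5000) = 0.744904
R(subsea control module) = exp(−0.0000382 × 5000) = 0.826133
R(choke actuator) = exp(−0.0000520 × 5000) = 0.771052
R(umbilical termination) = exp(−0.00000363 × 5000) = 0.982014
Parallel (chemical-injection pump, master valve solenoid, and subsea control module): 1 − (1 − 0.844087)(1 − 0.744904)(1 − 0.826133) = 0.993085
Series ([0.993085], choke actuator, and umbilical termination): 0.993085 × 0.771052 × 0.982014 = 0.7519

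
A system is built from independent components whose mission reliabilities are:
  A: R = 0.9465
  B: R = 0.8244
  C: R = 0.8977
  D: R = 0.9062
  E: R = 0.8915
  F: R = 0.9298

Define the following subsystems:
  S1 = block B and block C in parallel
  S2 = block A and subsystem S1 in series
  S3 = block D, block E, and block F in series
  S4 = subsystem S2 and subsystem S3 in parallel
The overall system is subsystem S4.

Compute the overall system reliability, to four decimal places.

0.9825

Parallel (B and C): 1 − (1 − 0.824400)(1 − 0.897700) = 0.982036
Series (A and [0.982036]): 0.946500 × 0.982036 = 0.929497
Series (D, E, and F): 0.906200 × 0.891500 × 0.929800 = 0.751164
Parallel ([0.929497] and [0.751164]): 1 − (1 − 0.929497)(1 − 0.751164) = 0.9825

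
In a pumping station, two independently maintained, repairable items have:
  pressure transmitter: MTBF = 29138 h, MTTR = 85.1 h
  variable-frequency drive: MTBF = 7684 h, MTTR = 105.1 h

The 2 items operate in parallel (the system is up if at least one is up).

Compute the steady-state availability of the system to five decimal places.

0.99996

A(pressure transmitter) = MTBF/(MTBF+MTTR) = 29138/(29138+85.1) = 0.997088
A(variable-frequency drive) = MTBF/(MTBF+MTTR) = 7684/(7684+105.1) = 0.986507
Parallel availability: 1 − (1 − 0.997088)(1 − 0.986507) = 0.99996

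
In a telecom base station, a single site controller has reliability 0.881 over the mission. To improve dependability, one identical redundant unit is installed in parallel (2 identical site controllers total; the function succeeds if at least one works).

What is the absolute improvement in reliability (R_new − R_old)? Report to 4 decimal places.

0.1048

R_before = 0.881
R_after = 1 − (1 − 0.881)^2 = 0.9858
ΔR = 0.9858 − 0.881 = 0.1048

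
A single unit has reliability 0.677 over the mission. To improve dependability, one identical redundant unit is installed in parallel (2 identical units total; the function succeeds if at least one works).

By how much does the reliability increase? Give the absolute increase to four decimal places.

0.2187

R_before = 0.677
R_after = 1 − (1 − 0.677)^2 = 0.8957
ΔR = 0.8957 − 0.677 = 0.2187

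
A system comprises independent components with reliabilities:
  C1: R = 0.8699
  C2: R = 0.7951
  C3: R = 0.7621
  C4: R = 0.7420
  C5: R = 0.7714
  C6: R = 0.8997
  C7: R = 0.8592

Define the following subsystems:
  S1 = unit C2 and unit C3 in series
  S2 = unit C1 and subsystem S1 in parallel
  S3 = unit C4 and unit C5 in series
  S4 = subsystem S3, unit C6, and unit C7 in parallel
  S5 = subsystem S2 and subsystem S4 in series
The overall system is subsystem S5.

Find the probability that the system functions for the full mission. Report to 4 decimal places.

Series (C2 and C3): 0.795100 × 0.762100 = 0.605946
Parallel (C1 and [0.605946]): 1 − (1 − 0.869900)(1 − 0.605946) = 0.948734
Series (C4 and C5): 0.742000 × 0.771400 = 0.572379
Parallel ([0.572379], C6, and C7): 1 − (1 − 0.572379)(1 − 0.899700)(1 − 0.859200) = 0.993961
Series ([0.948734] and [0.993961]): 0.948734 × 0.993961 = 0.9430

0.9430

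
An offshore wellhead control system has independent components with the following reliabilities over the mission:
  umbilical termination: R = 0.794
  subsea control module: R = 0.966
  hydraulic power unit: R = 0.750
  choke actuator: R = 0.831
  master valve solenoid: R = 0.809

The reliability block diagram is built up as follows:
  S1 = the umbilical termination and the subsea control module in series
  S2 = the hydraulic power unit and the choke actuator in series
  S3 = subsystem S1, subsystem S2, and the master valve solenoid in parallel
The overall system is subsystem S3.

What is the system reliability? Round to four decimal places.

0.9832

Series (umbilical termination and subsea control module): 0.794000 × 0.966000 = 0.767004
Series (hydraulic power unit and choke actuator): 0.750000 × 0.831000 = 0.623250
Parallel ([0.767004], [0.623250], and master valve solenoid): 1 − (1 − 0.767004)(1 − 0.623250)(1 − 0.809000) = 0.9832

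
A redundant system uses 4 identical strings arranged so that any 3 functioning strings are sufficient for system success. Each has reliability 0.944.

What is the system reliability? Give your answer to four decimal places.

R = Σ_{i=3}^{4} C(4,i) p^i (1−p)^{4−i} with p = 0.944
C(4,3)·0.944^3·0.056^1 = 0.188436
C(4,4)·0.944^4·0.056^0 = 0.794123
Sum = 0.9826

0.9826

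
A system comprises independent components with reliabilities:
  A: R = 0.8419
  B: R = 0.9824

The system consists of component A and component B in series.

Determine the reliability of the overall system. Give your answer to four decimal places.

0.8271

Series (A and B): 0.841900 × 0.982400 = 0.8271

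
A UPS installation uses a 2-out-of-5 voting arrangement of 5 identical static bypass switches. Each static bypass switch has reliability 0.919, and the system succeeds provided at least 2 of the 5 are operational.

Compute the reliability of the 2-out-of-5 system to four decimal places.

R = Σ_{i=2}^{5} C(5,i) p^i (1−p)^{5−i} with p = 0.919
C(5,2)·0.919^2·0.081^3 = 0.004488
C(5,3)·0.919^3·0.081^2 = 0.050923
C(5,4)·0.919^4·0.081^1 = 0.288880
C(5,5)·0.919^5·0.081^0 = 0.655507
Sum = 0.9998

0.9998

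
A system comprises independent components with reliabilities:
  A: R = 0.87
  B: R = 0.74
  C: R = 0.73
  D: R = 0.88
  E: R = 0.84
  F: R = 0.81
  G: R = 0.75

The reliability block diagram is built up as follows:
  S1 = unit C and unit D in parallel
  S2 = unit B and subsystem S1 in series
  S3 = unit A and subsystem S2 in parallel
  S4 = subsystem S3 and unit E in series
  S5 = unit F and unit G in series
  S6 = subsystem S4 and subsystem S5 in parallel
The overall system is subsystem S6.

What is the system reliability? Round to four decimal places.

0.9250

Parallel (C and D): 1 − (1 − 0.730000)(1 − 0.880000) = 0.967600
Series (B and [0.967600]): 0.740000 × 0.967600 = 0.716024
Parallel (A and [0.716024]): 1 − (1 − 0.870000)(1 − 0.716024) = 0.963083
Series ([0.963083] and E): 0.963083 × 0.840000 = 0.808990
Series (F and G): 0.810000 × 0.750000 = 0.607500
Parallel ([0.808990] and [0.607500]): 1 − (1 − 0.808990)(1 − 0.607500) = 0.9250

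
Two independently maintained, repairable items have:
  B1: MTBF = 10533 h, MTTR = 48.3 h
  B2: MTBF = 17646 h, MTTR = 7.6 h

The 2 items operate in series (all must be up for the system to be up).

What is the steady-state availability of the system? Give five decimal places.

0.99501

A(B1) = MTBF/(MTBF+MTTR) = 10533/(10533+48.3) = 0.995435
A(B2) = MTBF/(MTBF+MTTR) = 17646/(17646+7.6) = 0.999569
Series availability: 0.995435 × 0.999569 = 0.99501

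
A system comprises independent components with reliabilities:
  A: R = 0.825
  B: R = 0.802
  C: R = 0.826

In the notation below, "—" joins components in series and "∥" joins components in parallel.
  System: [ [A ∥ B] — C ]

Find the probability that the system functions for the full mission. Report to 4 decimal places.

Parallel (A and B): 1 − (1 − 0.825000)(1 − 0.802000) = 0.965350
Series ([0.965350] and C): 0.965350 × 0.826000 = 0.7974

0.7974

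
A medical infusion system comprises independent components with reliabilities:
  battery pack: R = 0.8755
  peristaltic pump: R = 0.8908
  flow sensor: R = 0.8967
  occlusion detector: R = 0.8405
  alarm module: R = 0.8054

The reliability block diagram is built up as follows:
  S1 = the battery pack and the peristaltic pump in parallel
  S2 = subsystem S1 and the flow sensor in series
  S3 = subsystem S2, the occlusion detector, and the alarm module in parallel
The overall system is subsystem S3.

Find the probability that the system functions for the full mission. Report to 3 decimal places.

0.996

Parallel (battery pack and peristaltic pump): 1 − (1 − 0.87550)(1 − 0.89080) = 0.98640
Series ([0.98640] and flow sensor): 0.98640 × 0.89670 = 0.88450
Parallel ([0.88450], occlusion detector, and alarm module): 1 − (1 − 0.88450)(1 − 0.84050)(1 − 0.80540) = 0.996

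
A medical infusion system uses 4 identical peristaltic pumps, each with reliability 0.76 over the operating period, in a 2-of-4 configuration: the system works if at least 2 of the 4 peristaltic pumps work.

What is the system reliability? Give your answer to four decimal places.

R = Σ_{i=2}^{4} C(4,i) p^i (1−p)^{4−i} with p = 0.76
C(4,2)·0.76^2·0.24^2 = 0.199619
C(4,3)·0.76^3·0.24^1 = 0.421417
C(4,4)·0.76^4·0.24^0 = 0.333622
Sum = 0.9547

0.9547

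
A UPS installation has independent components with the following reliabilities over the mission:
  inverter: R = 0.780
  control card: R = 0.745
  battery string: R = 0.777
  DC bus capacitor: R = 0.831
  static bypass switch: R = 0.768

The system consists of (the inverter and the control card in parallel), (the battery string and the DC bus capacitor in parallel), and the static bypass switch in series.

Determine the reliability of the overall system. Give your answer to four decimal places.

Parallel (inverter and control card): 1 − (1 − 0.780000)(1 − 0.745000) = 0.943900
Parallel (battery string and DC bus capacitor): 1 − (1 − 0.777000)(1 − 0.831000) = 0.962313
Series ([0.943900], [0.962313], and static bypass switch): 0.943900 × 0.962313 × 0.768000 = 0.6976

0.6976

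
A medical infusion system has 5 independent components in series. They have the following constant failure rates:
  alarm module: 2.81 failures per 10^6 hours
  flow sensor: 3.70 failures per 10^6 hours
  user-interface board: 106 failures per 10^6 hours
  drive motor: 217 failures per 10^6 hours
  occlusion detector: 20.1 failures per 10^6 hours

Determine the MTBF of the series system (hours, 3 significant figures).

Series of exponential components: λ_sys = Σ λ_i
λ_sys = 0.00000281 + 0.00000370 + 0.000106 + 0.000217 + 0.0000201 = 3.4961e-04 /h
MTBF = 1 / λ_sys = 2860 h

2860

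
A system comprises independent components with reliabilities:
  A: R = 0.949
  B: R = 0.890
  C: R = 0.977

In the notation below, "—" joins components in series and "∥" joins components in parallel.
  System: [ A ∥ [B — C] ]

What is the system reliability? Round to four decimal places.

Series (B and C): 0.890000 × 0.977000 = 0.869530
Parallel (A and [0.869530]): 1 − (1 − 0.949000)(1 − 0.869530) = 0.9933

0.9933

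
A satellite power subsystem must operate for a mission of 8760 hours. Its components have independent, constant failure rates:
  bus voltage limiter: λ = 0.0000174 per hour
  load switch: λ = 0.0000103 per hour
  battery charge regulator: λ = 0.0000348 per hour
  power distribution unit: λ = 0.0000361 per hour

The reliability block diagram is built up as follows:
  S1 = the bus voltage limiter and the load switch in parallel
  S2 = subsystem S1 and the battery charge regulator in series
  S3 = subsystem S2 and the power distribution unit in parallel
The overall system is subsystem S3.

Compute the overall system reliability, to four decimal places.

0.9263

R(bus voltage limiter) = exp(−0.0000174 × 8760) = 0.858624
R(load switch) = exp(−0.0000103 × 8760) = 0.913723
R(battery charge regulator) = exp(−0.0000348 × 8760) = 0.737235
R(power distribution unit) = exp(−0.0000361 × 8760) = 0.728887
Parallel (bus voltage limiter and load switch): 1 − (1 − 0.858624)(1 − 0.913723) = 0.987803
Series ([0.987803] and battery charge regulator): 0.987803 × 0.737235 = 0.728243
Parallel ([0.728243] and power distribution unit): 1 − (1 − 0.728243)(1 − 0.728887) = 0.9263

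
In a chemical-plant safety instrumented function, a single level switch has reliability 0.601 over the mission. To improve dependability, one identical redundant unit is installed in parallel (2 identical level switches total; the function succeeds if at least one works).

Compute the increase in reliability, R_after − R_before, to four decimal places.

R_before = 0.601
R_after = 1 − (1 − 0.601)^2 = 0.8408
ΔR = 0.8408 − 0.601 = 0.2398

0.2398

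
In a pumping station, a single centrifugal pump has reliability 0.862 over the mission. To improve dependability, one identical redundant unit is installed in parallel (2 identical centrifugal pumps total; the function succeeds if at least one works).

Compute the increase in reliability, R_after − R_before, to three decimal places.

0.119

R_before = 0.862
R_after = 1 − (1 − 0.862)^2 = 0.981
ΔR = 0.981 − 0.862 = 0.119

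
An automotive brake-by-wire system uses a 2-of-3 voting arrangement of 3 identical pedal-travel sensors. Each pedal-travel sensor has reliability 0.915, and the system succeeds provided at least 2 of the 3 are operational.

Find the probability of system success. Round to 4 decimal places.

0.9796

R = Σ_{i=2}^{3} C(3,i) p^i (1−p)^{3−i} with p = 0.915
C(3,2)·0.915^2·0.085^1 = 0.213492
C(3,3)·0.915^3·0.085^0 = 0.766061
Sum = 0.9796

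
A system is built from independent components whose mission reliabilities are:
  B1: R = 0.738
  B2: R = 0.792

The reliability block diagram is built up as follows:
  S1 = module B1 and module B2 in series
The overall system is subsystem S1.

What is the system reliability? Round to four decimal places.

0.5845

Series (B1 and B2): 0.738000 × 0.792000 = 0.5845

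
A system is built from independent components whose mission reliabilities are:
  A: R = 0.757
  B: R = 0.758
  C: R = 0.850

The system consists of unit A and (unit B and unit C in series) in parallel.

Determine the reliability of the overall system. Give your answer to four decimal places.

0.9136

Series (B and C): 0.758000 × 0.850000 = 0.644300
Parallel (A and [0.644300]): 1 − (1 − 0.757000)(1 − 0.644300) = 0.9136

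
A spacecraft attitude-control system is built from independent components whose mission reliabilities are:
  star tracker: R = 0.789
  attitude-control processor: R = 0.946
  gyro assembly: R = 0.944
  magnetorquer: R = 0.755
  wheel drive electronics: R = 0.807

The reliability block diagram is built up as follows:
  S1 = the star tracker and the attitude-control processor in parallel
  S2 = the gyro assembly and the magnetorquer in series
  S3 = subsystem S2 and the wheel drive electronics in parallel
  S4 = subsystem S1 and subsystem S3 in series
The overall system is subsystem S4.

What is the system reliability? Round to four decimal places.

0.9338

Parallel (star tracker and attitude-control processor): 1 − (1 − 0.789000)(1 − 0.946000) = 0.988606
Series (gyro assembly and magnetorquer): 0.944000 × 0.755000 = 0.712720
Parallel ([0.712720] and wheel drive electronics): 1 − (1 − 0.712720)(1 − 0.807000) = 0.944555
Series ([0.988606] and [0.944555]): 0.988606 × 0.944555 = 0.9338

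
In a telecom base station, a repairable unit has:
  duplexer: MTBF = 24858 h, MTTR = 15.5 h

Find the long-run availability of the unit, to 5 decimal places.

A(duplexer) = MTBF/(MTBF+MTTR) = 24858/(24858+15.5) = 0.99938

0.99938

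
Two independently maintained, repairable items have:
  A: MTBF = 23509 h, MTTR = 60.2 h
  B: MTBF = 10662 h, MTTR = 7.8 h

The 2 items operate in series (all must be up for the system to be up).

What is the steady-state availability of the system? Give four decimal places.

0.9967

A(A) = MTBF/(MTBF+MTTR) = 23509/(23509+60.2) = 0.997446
A(B) = MTBF/(MTBF+MTTR) = 10662/(10662+7.8) = 0.999269
Series availability: 0.997446 × 0.999269 = 0.9967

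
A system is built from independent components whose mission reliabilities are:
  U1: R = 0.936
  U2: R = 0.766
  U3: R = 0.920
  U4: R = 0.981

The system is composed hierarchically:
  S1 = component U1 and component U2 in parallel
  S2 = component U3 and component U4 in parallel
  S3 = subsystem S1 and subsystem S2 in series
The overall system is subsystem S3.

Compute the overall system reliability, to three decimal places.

Parallel (U1 and U2): 1 − (1 − 0.93600)(1 − 0.76600) = 0.98502
Parallel (U3 and U4): 1 − (1 − 0.92000)(1 − 0.98100) = 0.99848
Series ([0.98502] and [0.99848]): 0.98502 × 0.99848 = 0.984

0.984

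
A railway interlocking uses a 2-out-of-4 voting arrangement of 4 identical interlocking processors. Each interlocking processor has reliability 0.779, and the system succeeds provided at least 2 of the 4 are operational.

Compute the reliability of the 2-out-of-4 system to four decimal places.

0.9640

R = Σ_{i=2}^{4} C(4,i) p^i (1−p)^{4−i} with p = 0.779
C(4,2)·0.779^2·0.221^2 = 0.177832
C(4,3)·0.779^3·0.221^1 = 0.417893
C(4,4)·0.779^4·0.221^0 = 0.368256
Sum = 0.9640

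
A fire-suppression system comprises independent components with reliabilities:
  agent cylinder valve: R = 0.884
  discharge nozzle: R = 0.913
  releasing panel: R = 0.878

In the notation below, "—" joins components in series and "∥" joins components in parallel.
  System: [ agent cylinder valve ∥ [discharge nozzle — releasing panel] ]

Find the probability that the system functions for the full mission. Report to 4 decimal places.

0.9770

Series (discharge nozzle and releasing panel): 0.913000 × 0.878000 = 0.801614
Parallel (agent cylinder valve and [0.801614]): 1 − (1 − 0.884000)(1 − 0.801614) = 0.9770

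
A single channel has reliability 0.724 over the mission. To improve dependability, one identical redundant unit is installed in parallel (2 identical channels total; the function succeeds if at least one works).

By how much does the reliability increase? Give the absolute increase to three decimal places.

0.200

R_before = 0.724
R_after = 1 − (1 − 0.724)^2 = 0.924
ΔR = 0.924 − 0.724 = 0.200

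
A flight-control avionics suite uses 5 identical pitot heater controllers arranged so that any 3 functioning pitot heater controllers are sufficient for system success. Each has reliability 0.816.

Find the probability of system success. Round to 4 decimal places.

0.9536

R = Σ_{i=3}^{5} C(5,i) p^i (1−p)^{5−i} with p = 0.816
C(5,3)·0.816^3·0.184^2 = 0.183953
C(5,4)·0.816^4·0.184^1 = 0.407895
C(5,5)·0.816^5·0.184^0 = 0.361785
Sum = 0.9536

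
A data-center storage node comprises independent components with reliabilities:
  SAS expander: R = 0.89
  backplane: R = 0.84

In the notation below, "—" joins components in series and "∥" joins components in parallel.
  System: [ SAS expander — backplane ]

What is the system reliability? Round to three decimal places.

0.748

Series (SAS expander and backplane): 0.89000 × 0.84000 = 0.748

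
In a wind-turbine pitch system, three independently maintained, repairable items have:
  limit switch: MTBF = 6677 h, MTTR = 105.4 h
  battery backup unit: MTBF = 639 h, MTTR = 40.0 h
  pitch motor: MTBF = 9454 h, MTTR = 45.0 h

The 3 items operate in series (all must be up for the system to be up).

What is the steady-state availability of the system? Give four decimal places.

0.9221

A(limit switch) = MTBF/(MTBF+MTTR) = 6677/(6677+105.4) = 0.984460
A(battery backup unit) = MTBF/(MTBF+MTTR) = 639/(639+40.0) = 0.941090
A(pitch motor) = MTBF/(MTBF+MTTR) = 9454/(9454+45.0) = 0.995263
Series availability: 0.984460 × 0.941090 × 0.995263 = 0.9221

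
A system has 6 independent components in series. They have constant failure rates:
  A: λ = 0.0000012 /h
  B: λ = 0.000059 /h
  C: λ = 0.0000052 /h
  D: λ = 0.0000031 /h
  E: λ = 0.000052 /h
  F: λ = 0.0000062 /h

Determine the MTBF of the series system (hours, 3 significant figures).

Series of exponential components: λ_sys = Σ λ_i
λ_sys = 0.0000012 + 0.000059 + 0.0000052 + 0.0000031 + 0.000052 + 0.0000062 = 1.2670e-04 /h
MTBF = 1 / λ_sys = 7890 h

7890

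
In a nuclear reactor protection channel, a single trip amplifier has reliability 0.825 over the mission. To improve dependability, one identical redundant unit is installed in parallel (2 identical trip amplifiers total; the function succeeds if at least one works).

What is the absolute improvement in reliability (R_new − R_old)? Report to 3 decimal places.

R_before = 0.825
R_after = 1 − (1 − 0.825)^2 = 0.969
ΔR = 0.969 − 0.825 = 0.144

0.144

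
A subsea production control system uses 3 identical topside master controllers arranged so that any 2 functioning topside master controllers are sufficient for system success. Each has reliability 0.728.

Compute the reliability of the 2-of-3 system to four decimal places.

0.8183

R = Σ_{i=2}^{3} C(3,i) p^i (1−p)^{3−i} with p = 0.728
C(3,2)·0.728^2·0.272^1 = 0.432467
C(3,3)·0.728^3·0.272^0 = 0.385828
Sum = 0.8183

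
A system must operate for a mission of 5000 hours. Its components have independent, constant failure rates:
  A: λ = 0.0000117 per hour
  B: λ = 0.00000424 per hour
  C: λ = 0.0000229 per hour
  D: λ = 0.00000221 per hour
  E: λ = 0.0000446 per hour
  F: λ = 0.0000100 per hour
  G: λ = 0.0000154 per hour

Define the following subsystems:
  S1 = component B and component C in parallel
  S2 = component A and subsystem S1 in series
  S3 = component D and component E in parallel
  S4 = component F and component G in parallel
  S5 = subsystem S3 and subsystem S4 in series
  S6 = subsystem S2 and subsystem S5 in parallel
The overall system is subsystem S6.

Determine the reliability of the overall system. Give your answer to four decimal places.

0.9997

R(A) = exp(−0.0000117 × 5000) = 0.943178
R(B) = exp(−0.00000424 × 5000) = 0.979023
R(C) = exp(−0.0000229 × 5000) = 0.891812
R(D) = exp(−0.00000221 × 5000) = 0.989011
R(E) = exp(−0.0000446 × 5000) = 0.800115
R(F) = exp(−0.0000100 × 5000) = 0.951229
R(G) = exp(−0.0000154 × 5000) = 0.925890
Parallel (B and C): 1 − (1 − 0.979023)(1 − 0.891812) = 0.997731
Series (A and [0.997731]): 0.943178 × 0.997731 = 0.941038
Parallel (D and E): 1 − (1 − 0.989011)(1 − 0.800115) = 0.997803
Parallel (F and G): 1 − (1 − 0.951229)(1 − 0.925890) = 0.996386
Series ([0.997803] and [0.996386]): 0.997803 × 0.996386 = 0.994197
Parallel ([0.941038] and [0.994197]): 1 − (1 − 0.941038)(1 − 0.994197) = 0.9997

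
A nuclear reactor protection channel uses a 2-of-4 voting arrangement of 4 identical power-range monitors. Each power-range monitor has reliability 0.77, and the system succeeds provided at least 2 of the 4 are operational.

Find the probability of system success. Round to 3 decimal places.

R = Σ_{i=2}^{4} C(4,i) p^i (1−p)^{4−i} with p = 0.77
C(4,2)·0.77^2·0.23^2 = 0.18819
C(4,3)·0.77^3·0.23^1 = 0.42001
C(4,4)·0.77^4·0.23^0 = 0.35153
Sum = 0.960

0.960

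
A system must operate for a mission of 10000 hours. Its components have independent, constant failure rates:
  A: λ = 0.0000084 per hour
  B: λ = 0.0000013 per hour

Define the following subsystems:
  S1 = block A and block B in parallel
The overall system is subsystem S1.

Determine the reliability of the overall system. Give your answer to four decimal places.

R(A) = exp(−0.0000084 × 10000) = 0.919431
R(B) = exp(−0.0000013 × 10000) = 0.987084
Parallel (A and B): 1 − (1 − 0.919431)(1 − 0.987084) = 0.9990

0.9990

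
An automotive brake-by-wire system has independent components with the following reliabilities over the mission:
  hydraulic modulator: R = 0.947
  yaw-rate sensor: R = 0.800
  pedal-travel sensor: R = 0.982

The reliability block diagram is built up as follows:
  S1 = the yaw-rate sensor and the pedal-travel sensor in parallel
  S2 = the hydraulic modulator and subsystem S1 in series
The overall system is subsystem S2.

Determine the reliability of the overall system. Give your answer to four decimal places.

0.9436

Parallel (yaw-rate sensor and pedal-travel sensor): 1 − (1 − 0.800000)(1 − 0.982000) = 0.996400
Series (hydraulic modulator and [0.996400]): 0.947000 × 0.996400 = 0.9436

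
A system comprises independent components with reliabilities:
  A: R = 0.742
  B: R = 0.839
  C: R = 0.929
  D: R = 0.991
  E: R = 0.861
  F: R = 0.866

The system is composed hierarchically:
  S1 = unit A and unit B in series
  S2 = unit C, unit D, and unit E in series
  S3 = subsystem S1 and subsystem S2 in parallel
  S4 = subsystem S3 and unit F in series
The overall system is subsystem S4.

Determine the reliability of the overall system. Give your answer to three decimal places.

Series (A and B): 0.74200 × 0.83900 = 0.62254
Series (C, D, and E): 0.92900 × 0.99100 × 0.86100 = 0.79267
Parallel ([0.62254] and [0.79267]): 1 − (1 − 0.62254)(1 − 0.79267) = 0.92174
Series ([0.92174] and F): 0.92174 × 0.86600 = 0.798

0.798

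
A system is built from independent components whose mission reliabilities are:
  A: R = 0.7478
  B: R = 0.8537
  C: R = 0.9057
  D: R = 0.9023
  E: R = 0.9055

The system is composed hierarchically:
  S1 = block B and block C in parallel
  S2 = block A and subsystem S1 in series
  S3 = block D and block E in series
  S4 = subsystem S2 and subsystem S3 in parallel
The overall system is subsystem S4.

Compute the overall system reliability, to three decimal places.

0.952

Parallel (B and C): 1 − (1 − 0.85370)(1 − 0.90570) = 0.98620
Series (A and [0.98620]): 0.74780 × 0.98620 = 0.73748
Series (D and E): 0.90230 × 0.90550 = 0.81703
Parallel ([0.73748] and [0.81703]): 1 − (1 − 0.73748)(1 − 0.81703) = 0.952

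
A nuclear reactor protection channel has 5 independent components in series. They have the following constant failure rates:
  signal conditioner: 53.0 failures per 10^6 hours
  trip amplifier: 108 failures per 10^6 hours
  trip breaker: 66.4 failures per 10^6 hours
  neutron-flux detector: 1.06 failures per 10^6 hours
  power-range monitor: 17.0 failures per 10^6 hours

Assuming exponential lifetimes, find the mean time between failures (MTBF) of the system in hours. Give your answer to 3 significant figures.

4070

Series of exponential components: λ_sys = Σ λ_i
λ_sys = 0.0000530 + 0.000108 + 0.0000664 + 0.00000106 + 0.0000170 = 2.4546e-04 /h
MTBF = 1 / λ_sys = 4070 h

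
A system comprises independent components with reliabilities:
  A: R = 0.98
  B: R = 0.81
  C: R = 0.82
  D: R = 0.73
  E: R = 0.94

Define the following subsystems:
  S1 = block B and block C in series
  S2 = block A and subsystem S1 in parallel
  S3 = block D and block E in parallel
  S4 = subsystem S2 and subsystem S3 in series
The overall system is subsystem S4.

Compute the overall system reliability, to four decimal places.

0.9772

Series (B and C): 0.810000 × 0.820000 = 0.664200
Parallel (A and [0.664200]): 1 − (1 − 0.980000)(1 − 0.664200) = 0.993284
Parallel (D and E): 1 − (1 − 0.730000)(1 − 0.940000) = 0.983800
Series ([0.993284] and [0.983800]): 0.993284 × 0.983800 = 0.9772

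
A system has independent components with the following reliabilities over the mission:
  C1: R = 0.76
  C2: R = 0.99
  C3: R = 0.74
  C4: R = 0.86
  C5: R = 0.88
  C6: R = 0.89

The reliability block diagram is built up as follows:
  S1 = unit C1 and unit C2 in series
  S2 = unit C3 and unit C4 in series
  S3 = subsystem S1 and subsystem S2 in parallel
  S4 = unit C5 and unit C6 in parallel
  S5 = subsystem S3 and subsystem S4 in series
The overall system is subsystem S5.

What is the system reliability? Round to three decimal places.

Series (C1 and C2): 0.76000 × 0.99000 = 0.75240
Series (C3 and C4): 0.74000 × 0.86000 = 0.63640
Parallel ([0.75240] and [0.63640]): 1 − (1 − 0.75240)(1 − 0.63640) = 0.90997
Parallel (C5 and C6): 1 − (1 − 0.88000)(1 − 0.89000) = 0.98680
Series ([0.90997] and [0.98680]): 0.90997 × 0.98680 = 0.898

0.898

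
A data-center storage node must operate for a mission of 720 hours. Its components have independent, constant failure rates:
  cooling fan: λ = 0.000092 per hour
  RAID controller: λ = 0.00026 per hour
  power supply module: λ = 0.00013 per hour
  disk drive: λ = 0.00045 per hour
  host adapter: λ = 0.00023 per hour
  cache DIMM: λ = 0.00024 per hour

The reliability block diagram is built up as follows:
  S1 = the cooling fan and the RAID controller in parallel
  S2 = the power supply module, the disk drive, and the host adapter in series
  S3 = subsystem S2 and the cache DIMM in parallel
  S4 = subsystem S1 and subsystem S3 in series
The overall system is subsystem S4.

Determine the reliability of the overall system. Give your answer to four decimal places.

0.9197

R(cooling fan) = exp(−0.000092 × 720) = 0.935906
R(RAID controller) = exp(−0.00026 × 720) = 0.829278
R(power supply module) = exp(−0.00013 × 720) = 0.910647
R(disk drive) = exp(−0.00045 × 720) = 0.723250
R(host adapter) = exp(−0.00023 × 720) = 0.847385
R(cache DIMM) = exp(−0.00024 × 720) = 0.841306
Parallel (cooling fan and RAID controller): 1 − (1 − 0.935906)(1 − 0.829278) = 0.989058
Series (power supply module, disk drive, and host adapter): 0.910647 × 0.723250 × 0.847385 = 0.558109
Parallel ([0.558109] and cache DIMM): 1 − (1 − 0.558109)(1 − 0.841306) = 0.929875
Series ([0.989058] and [0.929875]): 0.989058 × 0.929875 = 0.9197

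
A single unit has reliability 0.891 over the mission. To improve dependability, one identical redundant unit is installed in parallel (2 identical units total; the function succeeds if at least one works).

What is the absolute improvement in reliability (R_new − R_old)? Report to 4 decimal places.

0.0971

R_before = 0.891
R_after = 1 − (1 − 0.891)^2 = 0.9881
ΔR = 0.9881 − 0.891 = 0.0971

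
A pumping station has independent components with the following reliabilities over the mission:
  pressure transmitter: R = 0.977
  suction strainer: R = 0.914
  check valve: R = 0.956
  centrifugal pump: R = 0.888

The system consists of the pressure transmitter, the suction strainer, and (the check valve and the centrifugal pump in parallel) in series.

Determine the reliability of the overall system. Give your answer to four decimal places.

Parallel (check valve and centrifugal pump): 1 − (1 − 0.956000)(1 − 0.888000) = 0.995072
Series (pressure transmitter, suction strainer, and [0.995072]): 0.977000 × 0.914000 × 0.995072 = 0.8886

0.8886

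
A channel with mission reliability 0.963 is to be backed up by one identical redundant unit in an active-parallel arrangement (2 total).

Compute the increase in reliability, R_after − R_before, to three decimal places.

0.036

R_before = 0.963
R_after = 1 − (1 − 0.963)^2 = 0.999
ΔR = 0.999 − 0.963 = 0.036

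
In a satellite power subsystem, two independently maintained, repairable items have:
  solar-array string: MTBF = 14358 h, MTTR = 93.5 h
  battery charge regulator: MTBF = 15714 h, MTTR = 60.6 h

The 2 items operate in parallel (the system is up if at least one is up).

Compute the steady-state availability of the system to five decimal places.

0.99998

A(solar-array string) = MTBF/(MTBF+MTTR) = 14358/(14358+93.5) = 0.993530
A(battery charge regulator) = MTBF/(MTBF+MTTR) = 15714/(15714+60.6) = 0.996158
Parallel availability: 1 − (1 − 0.993530)(1 − 0.996158) = 0.99998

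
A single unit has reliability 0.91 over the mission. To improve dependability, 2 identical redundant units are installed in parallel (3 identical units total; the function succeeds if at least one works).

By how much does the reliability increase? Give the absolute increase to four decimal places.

R_before = 0.91
R_after = 1 − (1 − 0.91)^3 = 0.9993
ΔR = 0.9993 − 0.91 = 0.0893

0.0893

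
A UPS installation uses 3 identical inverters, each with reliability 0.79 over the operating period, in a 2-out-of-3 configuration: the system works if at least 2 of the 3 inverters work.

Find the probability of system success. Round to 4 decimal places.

0.8862

R = Σ_{i=2}^{3} C(3,i) p^i (1−p)^{3−i} with p = 0.79
C(3,2)·0.79^2·0.21^1 = 0.393183
C(3,3)·0.79^3·0.21^0 = 0.493039
Sum = 0.8862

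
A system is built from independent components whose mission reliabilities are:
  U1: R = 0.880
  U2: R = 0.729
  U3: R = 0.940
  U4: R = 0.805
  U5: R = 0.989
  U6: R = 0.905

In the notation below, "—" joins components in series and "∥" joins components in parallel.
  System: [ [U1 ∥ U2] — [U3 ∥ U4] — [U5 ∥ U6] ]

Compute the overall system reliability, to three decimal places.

Parallel (U1 and U2): 1 − (1 − 0.88000)(1 − 0.72900) = 0.96748
Parallel (U3 and U4): 1 − (1 − 0.94000)(1 − 0.80500) = 0.98830
Parallel (U5 and U6): 1 − (1 − 0.98900)(1 − 0.90500) = 0.99896
Series ([0.96748], [0.98830], and [0.99896]): 0.96748 × 0.98830 × 0.99896 = 0.955

0.955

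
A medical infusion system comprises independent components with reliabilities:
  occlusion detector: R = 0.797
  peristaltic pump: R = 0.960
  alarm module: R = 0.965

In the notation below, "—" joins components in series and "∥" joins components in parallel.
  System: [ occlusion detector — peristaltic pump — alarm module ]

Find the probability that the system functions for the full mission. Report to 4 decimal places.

0.7383

Series (occlusion detector, peristaltic pump, and alarm module): 0.797000 × 0.960000 × 0.965000 = 0.7383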